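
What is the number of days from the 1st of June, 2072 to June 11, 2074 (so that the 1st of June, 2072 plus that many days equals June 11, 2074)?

Jun 1, 2072 → Jun 1, 2073: 365 days.
Jun 1, 2073 → Jul 1, 2073: 30 days (June has 30).
Jul 1, 2073 → Aug 1, 2073: 31 days (July has 31).
Aug 1, 2073 → Sep 1, 2073: 31 days (August has 31).
Sep 1, 2073 → Oct 1, 2073: 30 days (September has 30).
Oct 1, 2073 → Nov 1, 2073: 31 days (October has 31).
Nov 1, 2073 → Dec 1, 2073: 30 days (November has 30).
Dec 1, 2073 → Jan 1, 2074: 31 days (December has 31).
Jan 1, 2074 → Feb 1, 2074: 31 days (January has 31).
Feb 1, 2074 → Mar 1, 2074: 28 days (February has 28).
Mar 1, 2074 → Apr 1, 2074: 31 days (March has 31).
Apr 1, 2074 → May 1, 2074: 30 days (April has 30).
May 1, 2074 → Jun 1, 2074: 31 days (May has 31).
Jun 1, 2074 → Jun 11, 2074: 10 days.
Total: 740 days.

740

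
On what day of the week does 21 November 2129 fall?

Monday

Doomsday rule: the anchor day for the 2100s is Sunday. For year 29: 29÷12 = 2 r 5, and 5÷4 = 1, so 2+5+1 = 8.
Sunday + 8 ≡ Monday — that's 2129's doomsday.
In November the doomsday date is Nov 7.
Nov 21 is 14 days after Nov 7; 14 mod 7 = 0, so Monday + 0 = Monday.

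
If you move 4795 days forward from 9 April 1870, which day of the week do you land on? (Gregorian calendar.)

Saturday

First find the weekday of Apr 9, 1870. Doomsday rule: the anchor day for the 1800s is Friday. For year 70: 70÷12 = 5 r 10, and 10÷4 = 2, so 5+10+2 = 17.
Friday + 17 ≡ Monday — that's 1870's doomsday.
In April the doomsday date is Apr 4.
Apr 9 is 5 days after Apr 4; 5 mod 7 = 5, so Monday + 5 = Saturday.
4795 mod 7 = 0, so 4795 days after a Saturday is Saturday + 0 = Saturday.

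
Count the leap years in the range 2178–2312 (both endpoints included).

32

Multiples of 4 in [2178,2312]: 34.
Of those, multiples of 100: 2 (not leap unless ÷400).
Multiples of 400: 0.
Leap years = 34 − 2 + 0 = 32.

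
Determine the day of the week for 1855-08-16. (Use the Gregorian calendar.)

Thursday

Doomsday rule: the anchor day for the 1800s is Friday. For year 55: 55÷12 = 4 r 7, and 7÷4 = 1, so 4+7+1 = 12.
Friday + 12 ≡ Wednesday — that's 1855's doomsday.
In August the doomsday date is Aug 8.
Aug 16 is 8 days after Aug 8; 8 mod 7 = 1, so Wednesday + 1 = Thursday.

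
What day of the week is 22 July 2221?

Doomsday rule: the anchor day for the 2200s is Friday. For year 21: 21÷12 = 1 r 9, and 9÷4 = 2, so 1+9+2 = 12.
Friday + 12 ≡ Wednesday — that's 2221's doomsday.
In July the doomsday date is Jul 11.
Jul 22 is 11 days after Jul 11; 11 mod 7 = 4, so Wednesday + 4 = Sunday.

Sunday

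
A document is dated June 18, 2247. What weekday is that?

Doomsday rule: the anchor day for the 2200s is Friday. For year 47: 47÷12 = 3 r 11, and 11÷4 = 2, so 3+11+2 = 16.
Friday + 16 ≡ Sunday — that's 2247's doomsday.
In June the doomsday date is Jun 6.
Jun 18 is 12 days after Jun 6; 12 mod 7 = 5, so Sunday + 5 = Friday.

Friday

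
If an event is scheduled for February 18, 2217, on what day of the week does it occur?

Tuesday

Doomsday rule: the anchor day for the 2200s is Friday. For year 17: 17÷12 = 1 r 5, and 5÷4 = 1, so 1+5+1 = 7.
Friday + 7 ≡ Friday — that's 2217's doomsday.
In February the doomsday date is Feb 28 (2217 is not a leap year).
Feb 18 is 10 days before Feb 28; 10 mod 7 = 3, so Friday − 3 = Tuesday.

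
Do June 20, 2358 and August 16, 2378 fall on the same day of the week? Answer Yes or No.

No

From Jun 20, 2358 to Aug 16, 2378 is 7362 days.
7362 mod 7 = 5, so they are different weekdays.
(Jun 20, 2358 is a Friday; Aug 16, 2378 is a Wednesday.)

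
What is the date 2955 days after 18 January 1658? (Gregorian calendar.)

February 20, 1666

+365 (one year) → Jan 18, 1659 (2590 left).
+365 (one year) → Jan 18, 1660 (2225 left).
+366 (one year; includes Feb 29, 1660) → Jan 18, 1661 (1859 left).
+365 (one year) → Jan 18, 1662 (1494 left).
+365 (one year) → Jan 18, 1663 (1129 left).
+365 (one year) → Jan 18, 1664 (764 left).
+366 (one year; includes Feb 29, 1664) → Jan 18, 1665 (398 left).
Jan has 31 days: +14 → Feb 1, 1665 (384 left).
Feb has 28 days: +28 → Mar 1, 1665 (356 left).
Mar has 31 days: +31 → Apr 1, 1665 (325 left).
Apr has 30 days: +30 → May 1, 1665 (295 left).
May has 31 days: +31 → Jun 1, 1665 (264 left).
Jun has 30 days: +30 → Jul 1, 1665 (234 left).
Jul has 31 days: +31 → Aug 1, 1665 (203 left).
Aug has 31 days: +31 → Sep 1, 1665 (172 left).
Sep has 30 days: +30 → Oct 1, 1665 (142 left).
Oct has 31 days: +31 → Nov 1, 1665 (111 left).
Nov has 30 days: +30 → Dec 1, 1665 (81 left).
Dec has 31 days: +31 → Jan 1, 1666 (50 left).
Jan has 31 days: +31 → Feb 1, 1666 (19 left).
+19 → Feb 20, 1666.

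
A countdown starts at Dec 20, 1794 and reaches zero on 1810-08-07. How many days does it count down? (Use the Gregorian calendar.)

5708

Dec 20, 1794 → Dec 20, 1795: 365 days.
Dec 20, 1795 → Dec 20, 1796: 366 days (Feb 29, 1796 is in that span).
Dec 20, 1796 → Dec 20, 1797: 365 days.
Dec 20, 1797 → Dec 20, 1798: 365 days.
Dec 20, 1798 → Dec 20, 1799: 365 days.
Dec 20, 1799 → Dec 20, 1800: 365 days.
Dec 20, 1800 → Dec 20, 1801: 365 days.
Dec 20, 1801 → Dec 20, 1802: 365 days.
Dec 20, 1802 → Dec 20, 1803: 365 days.
Dec 20, 1803 → Dec 20, 1804: 366 days (Feb 29, 1804 is in that span).
Dec 20, 1804 → Dec 20, 1805: 365 days.
Dec 20, 1805 → Dec 20, 1806: 365 days.
Dec 20, 1806 → Dec 20, 1807: 365 days.
Dec 20, 1807 → Dec 20, 1808: 366 days (Feb 29, 1808 is in that span).
Dec 20, 1808 → Dec 20, 1809: 365 days.
Dec 20, 1809 → Jan 20, 1810: 31 days (December has 31).
Jan 20, 1810 → Feb 20, 1810: 31 days (January has 31).
Feb 20, 1810 → Mar 20, 1810: 28 days (February has 28).
Mar 20, 1810 → Apr 20, 1810: 31 days (March has 31).
Apr 20, 1810 → May 20, 1810: 30 days (April has 30).
May 20, 1810 → Jun 20, 1810: 31 days (May has 31).
Jun 20, 1810 → Jul 20, 1810: 30 days (June has 30).
Jul 20, 1810 → Aug 7, 1810: 18 days.
Total: 5708 days.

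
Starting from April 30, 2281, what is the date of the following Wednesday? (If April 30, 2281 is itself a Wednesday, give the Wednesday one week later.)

Apr 30, 2281 is a Saturday.
From Saturday to the next Wednesday is 4 days.
Apr 30, 2281 + 4 = May 4, 2281.

May 4, 2281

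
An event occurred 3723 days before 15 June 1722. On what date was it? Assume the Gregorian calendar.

April 5, 1712

−365 (one year) → Jun 15, 1721 (3358 left).
−365 (one year) → Jun 15, 1720 (2993 left).
−366 (one year; includes Feb 29, 1720) → Jun 15, 1719 (2627 left).
−365 (one year) → Jun 15, 1718 (2262 left).
−365 (one year) → Jun 15, 1717 (1897 left).
−365 (one year) → Jun 15, 1716 (1532 left).
−366 (one year; includes Feb 29, 1716) → Jun 15, 1715 (1166 left).
−365 (one year) → Jun 15, 1714 (801 left).
−365 (one year) → Jun 15, 1713 (436 left).
−365 (one year) → Jun 15, 1712 (71 left).
−15 → May 31, 1712 (end of May, 31 days; 56 left).
−31 → Apr 30, 1712 (end of Apr, 30 days; 25 left).
−25 → Apr 5, 1712.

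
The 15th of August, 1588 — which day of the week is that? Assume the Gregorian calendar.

Doomsday rule: the anchor day for the 1500s is Wednesday. For year 88: 88÷12 = 7 r 4, and 4÷4 = 1, so 7+4+1 = 12.
Wednesday + 12 ≡ Monday — that's 1588's doomsday.
In August the doomsday date is Aug 8.
Aug 15 is 7 days after Aug 8; 7 mod 7 = 0, so Monday + 0 = Monday.

Monday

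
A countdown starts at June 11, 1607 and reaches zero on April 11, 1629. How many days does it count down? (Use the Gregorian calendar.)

7975

Jun 11, 1607 → Jun 11, 1608: 366 days (Feb 29, 1608 is in that span).
Jun 11, 1608 → Jun 11, 1609: 365 days.
Jun 11, 1609 → Jun 11, 1610: 365 days.
Jun 11, 1610 → Jun 11, 1611: 365 days.
Jun 11, 1611 → Jun 11, 1612: 366 days (Feb 29, 1612 is in that span).
Jun 11, 1612 → Jun 11, 1613: 365 days.
Jun 11, 1613 → Jun 11, 1614: 365 days.
Jun 11, 1614 → Jun 11, 1615: 365 days.
Jun 11, 1615 → Jun 11, 1616: 366 days (Feb 29, 1616 is in that span).
Jun 11, 1616 → Jun 11, 1617: 365 days.
Jun 11, 1617 → Jun 11, 1618: 365 days.
Jun 11, 1618 → Jun 11, 1619: 365 days.
Jun 11, 1619 → Jun 11, 1620: 366 days (Feb 29, 1620 is in that span).
Jun 11, 1620 → Jun 11, 1621: 365 days.
Jun 11, 1621 → Jun 11, 1622: 365 days.
Jun 11, 1622 → Jun 11, 1623: 365 days.
Jun 11, 1623 → Jun 11, 1624: 366 days (Feb 29, 1624 is in that span).
Jun 11, 1624 → Jun 11, 1625: 365 days.
Jun 11, 1625 → Jun 11, 1626: 365 days.
Jun 11, 1626 → Jun 11, 1627: 365 days.
Jun 11, 1627 → Jun 11, 1628: 366 days (Feb 29, 1628 is in that span).
Jun 11, 1628 → Jul 11, 1628: 30 days (June has 30).
Jul 11, 1628 → Aug 11, 1628: 31 days (July has 31).
Aug 11, 1628 → Sep 11, 1628: 31 days (August has 31).
Sep 11, 1628 → Oct 11, 1628: 30 days (September has 30).
Oct 11, 1628 → Nov 11, 1628: 31 days (October has 31).
Nov 11, 1628 → Dec 11, 1628: 30 days (November has 30).
Dec 11, 1628 → Jan 11, 1629: 31 days (December has 31).
Jan 11, 1629 → Feb 11, 1629: 31 days (January has 31).
Feb 11, 1629 → Mar 11, 1629: 28 days (February has 28).
Mar 11, 1629 → Apr 11, 1629: 31 days.
Total: 7975 days.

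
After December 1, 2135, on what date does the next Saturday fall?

Dec 1, 2135 is a Thursday.
From Thursday to the next Saturday is 2 days.
Dec 1, 2135 + 2 = Dec 3, 2135.

December 3, 2135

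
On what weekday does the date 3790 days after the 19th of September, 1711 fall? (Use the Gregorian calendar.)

First find the weekday of Sep 19, 1711. Doomsday rule: the anchor day for the 1700s is Sunday. For year 11: 11÷12 = 0 r 11, and 11÷4 = 2, so 0+11+2 = 13.
Sunday + 13 ≡ Saturday — that's 1711's doomsday.
In September the doomsday date is Sep 5.
Sep 19 is 14 days after Sep 5; 14 mod 7 = 0, so Saturday + 0 = Saturday.
3790 mod 7 = 3, so 3790 days after a Saturday is Saturday + 3 = Tuesday.

Tuesday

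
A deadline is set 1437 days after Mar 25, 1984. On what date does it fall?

+365 (one year) → Mar 25, 1985 (1072 left).
+365 (one year) → Mar 25, 1986 (707 left).
+365 (one year) → Mar 25, 1987 (342 left).
Mar has 31 days: +7 → Apr 1, 1987 (335 left).
Apr has 30 days: +30 → May 1, 1987 (305 left).
May has 31 days: +31 → Jun 1, 1987 (274 left).
Jun has 30 days: +30 → Jul 1, 1987 (244 left).
Jul has 31 days: +31 → Aug 1, 1987 (213 left).
Aug has 31 days: +31 → Sep 1, 1987 (182 left).
Sep has 30 days: +30 → Oct 1, 1987 (152 left).
Oct has 31 days: +31 → Nov 1, 1987 (121 left).
Nov has 30 days: +30 → Dec 1, 1987 (91 left).
Dec has 31 days: +31 → Jan 1, 1988 (60 left).
Jan has 31 days: +31 → Feb 1, 1988 (29 left).
Feb has 29 days: +29 → Mar 1, 1988 (0 left).

March 1, 1988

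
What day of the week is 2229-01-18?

Doomsday rule: the anchor day for the 2200s is Friday. For year 29: 29÷12 = 2 r 5, and 5÷4 = 1, so 2+5+1 = 8.
Friday + 8 ≡ Saturday — that's 2229's doomsday.
In January the doomsday date is Jan 3 (2229 is not a leap year).
Jan 18 is 15 days after Jan 3; 15 mod 7 = 1, so Saturday + 1 = Sunday.

Sunday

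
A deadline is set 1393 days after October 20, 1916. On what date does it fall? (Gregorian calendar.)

+365 (one year) → Oct 20, 1917 (1028 left).
+365 (one year) → Oct 20, 1918 (663 left).
+365 (one year) → Oct 20, 1919 (298 left).
Oct has 31 days: +12 → Nov 1, 1919 (286 left).
Nov has 30 days: +30 → Dec 1, 1919 (256 left).
Dec has 31 days: +31 → Jan 1, 1920 (225 left).
Jan has 31 days: +31 → Feb 1, 1920 (194 left).
Feb has 29 days: +29 → Mar 1, 1920 (165 left).
Mar has 31 days: +31 → Apr 1, 1920 (134 left).
Apr has 30 days: +30 → May 1, 1920 (104 left).
May has 31 days: +31 → Jun 1, 1920 (73 left).
Jun has 30 days: +30 → Jul 1, 1920 (43 left).
Jul has 31 days: +31 → Aug 1, 1920 (12 left).
+12 → Aug 13, 1920.

August 13, 1920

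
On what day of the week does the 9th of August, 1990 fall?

Doomsday rule: the anchor day for the 1900s is Wednesday. For year 90: 90÷12 = 7 r 6, and 6÷4 = 1, so 7+6+1 = 14.
Wednesday + 14 ≡ Wednesday — that's 1990's doomsday.
In August the doomsday date is Aug 8.
Aug 9 is 1 day after Aug 8; 1 mod 7 = 1, so Wednesday + 1 = Thursday.

Thursday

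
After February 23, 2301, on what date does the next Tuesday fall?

Feb 23, 2301 is a Saturday.
From Saturday to the next Tuesday is 3 days.
Feb 23, 2301 + 3 = Feb 26, 2301.

February 26, 2301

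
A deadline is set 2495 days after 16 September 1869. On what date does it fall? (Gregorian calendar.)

July 16, 1876

+365 (one year) → Sep 16, 1870 (2130 left).
+365 (one year) → Sep 16, 1871 (1765 left).
+366 (one year; includes Feb 29, 1872) → Sep 16, 1872 (1399 left).
+365 (one year) → Sep 16, 1873 (1034 left).
+365 (one year) → Sep 16, 1874 (669 left).
+365 (one year) → Sep 16, 1875 (304 left).
Sep has 30 days: +15 → Oct 1, 1875 (289 left).
Oct has 31 days: +31 → Nov 1, 1875 (258 left).
Nov has 30 days: +30 → Dec 1, 1875 (228 left).
Dec has 31 days: +31 → Jan 1, 1876 (197 left).
Jan has 31 days: +31 → Feb 1, 1876 (166 left).
Feb has 29 days: +29 → Mar 1, 1876 (137 left).
Mar has 31 days: +31 → Apr 1, 1876 (106 left).
Apr has 30 days: +30 → May 1, 1876 (76 left).
May has 31 days: +31 → Jun 1, 1876 (45 left).
Jun has 30 days: +30 → Jul 1, 1876 (15 left).
+15 → Jul 16, 1876.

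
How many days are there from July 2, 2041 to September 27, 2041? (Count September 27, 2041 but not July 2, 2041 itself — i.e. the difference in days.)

Jul 2, 2041 → Aug 2, 2041: 31 days (July has 31).
Aug 2, 2041 → Sep 2, 2041: 31 days (August has 31).
Sep 2, 2041 → Sep 27, 2041: 25 days.
Total: 87 days.

87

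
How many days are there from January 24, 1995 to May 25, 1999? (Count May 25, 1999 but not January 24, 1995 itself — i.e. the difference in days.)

Jan 24, 1995 → Jan 24, 1996: 365 days.
Jan 24, 1996 → Jan 24, 1997: 366 days (Feb 29, 1996 is in that span).
Jan 24, 1997 → Jan 24, 1998: 365 days.
Jan 24, 1998 → Jan 24, 1999: 365 days.
Jan 24, 1999 → Feb 24, 1999: 31 days (January has 31).
Feb 24, 1999 → Mar 24, 1999: 28 days (February has 28).
Mar 24, 1999 → Apr 24, 1999: 31 days (March has 31).
Apr 24, 1999 → May 24, 1999: 30 days (April has 30).
May 24, 1999 → May 25, 1999: 1 days.
Total: 1582 days.

1582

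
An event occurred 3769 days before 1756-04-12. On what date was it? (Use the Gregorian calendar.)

−366 (one year; includes Feb 29, 1756) → Apr 12, 1755 (3403 left).
−365 (one year) → Apr 12, 1754 (3038 left).
−365 (one year) → Apr 12, 1753 (2673 left).
−365 (one year) → Apr 12, 1752 (2308 left).
−366 (one year; includes Feb 29, 1752) → Apr 12, 1751 (1942 left).
−365 (one year) → Apr 12, 1750 (1577 left).
−365 (one year) → Apr 12, 1749 (1212 left).
−365 (one year) → Apr 12, 1748 (847 left).
−366 (one year; includes Feb 29, 1748) → Apr 12, 1747 (481 left).
−365 (one year) → Apr 12, 1746 (116 left).
−12 → Mar 31, 1746 (end of Mar, 31 days; 104 left).
−31 → Feb 28, 1746 (end of Feb, 28 days; 73 left).
−28 → Jan 31, 1746 (end of Jan, 31 days; 45 left).
−31 → Dec 31, 1745 (end of Dec, 31 days; 14 left).
−14 → Dec 17, 1745.

December 17, 1745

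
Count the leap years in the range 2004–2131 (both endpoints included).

31

Multiples of 4 in [2004,2131]: 32.
Of those, multiples of 100: 1 (not leap unless ÷400).
Multiples of 400: 0.
Leap years = 32 − 1 + 0 = 31.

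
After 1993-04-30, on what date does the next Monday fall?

May 3, 1993

Apr 30, 1993 is a Friday.
From Friday to the next Monday is 3 days.
Apr 30, 1993 + 3 = May 3, 1993.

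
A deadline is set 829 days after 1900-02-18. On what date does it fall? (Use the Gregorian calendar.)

May 28, 1902

+365 (one year) → Feb 18, 1901 (464 left).
+365 (one year) → Feb 18, 1902 (99 left).
Feb has 28 days: +11 → Mar 1, 1902 (88 left).
Mar has 31 days: +31 → Apr 1, 1902 (57 left).
Apr has 30 days: +30 → May 1, 1902 (27 left).
+27 → May 28, 1902.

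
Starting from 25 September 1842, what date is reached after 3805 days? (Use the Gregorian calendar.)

+365 (one year) → Sep 25, 1843 (3440 left).
+366 (one year; includes Feb 29, 1844) → Sep 25, 1844 (3074 left).
+365 (one year) → Sep 25, 1845 (2709 left).
+365 (one year) → Sep 25, 1846 (2344 left).
+365 (one year) → Sep 25, 1847 (1979 left).
+366 (one year; includes Feb 29, 1848) → Sep 25, 1848 (1613 left).
+365 (one year) → Sep 25, 1849 (1248 left).
+365 (one year) → Sep 25, 1850 (883 left).
+365 (one year) → Sep 25, 1851 (518 left).
+366 (one year; includes Feb 29, 1852) → Sep 25, 1852 (152 left).
Sep has 30 days: +6 → Oct 1, 1852 (146 left).
Oct has 31 days: +31 → Nov 1, 1852 (115 left).
Nov has 30 days: +30 → Dec 1, 1852 (85 left).
Dec has 31 days: +31 → Jan 1, 1853 (54 left).
Jan has 31 days: +31 → Feb 1, 1853 (23 left).
+23 → Feb 24, 1853.

February 24, 1853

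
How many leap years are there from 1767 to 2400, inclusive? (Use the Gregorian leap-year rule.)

Multiples of 4 in [1767,2400]: 159.
Of those, multiples of 100: 7 (not leap unless ÷400).
Multiples of 400: 2.
Leap years = 159 − 7 + 2 = 154.

154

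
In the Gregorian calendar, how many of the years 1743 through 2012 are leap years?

66

Multiples of 4 in [1743,2012]: 68.
Of those, multiples of 100: 3 (not leap unless ÷400).
Multiples of 400: 1.
Leap years = 68 − 3 + 1 = 66.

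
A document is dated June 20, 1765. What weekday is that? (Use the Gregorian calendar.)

Thursday

Doomsday rule: the anchor day for the 1700s is Sunday. For year 65: 65÷12 = 5 r 5, and 5÷4 = 1, so 5+5+1 = 11.
Sunday + 11 ≡ Thursday — that's 1765's doomsday.
In June the doomsday date is Jun 6.
Jun 20 is 14 days after Jun 6; 14 mod 7 = 0, so Thursday + 0 = Thursday.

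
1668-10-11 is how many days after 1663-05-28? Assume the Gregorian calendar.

May 28, 1663 → May 28, 1664: 366 days (Feb 29, 1664 is in that span).
May 28, 1664 → May 28, 1665: 365 days.
May 28, 1665 → May 28, 1666: 365 days.
May 28, 1666 → May 28, 1667: 365 days.
May 28, 1667 → May 28, 1668: 366 days (Feb 29, 1668 is in that span).
May 28, 1668 → Jun 28, 1668: 31 days (May has 31).
Jun 28, 1668 → Jul 28, 1668: 30 days (June has 30).
Jul 28, 1668 → Aug 28, 1668: 31 days (July has 31).
Aug 28, 1668 → Sep 28, 1668: 31 days (August has 31).
Sep 28, 1668 → Oct 11, 1668: 13 days.
Total: 1963 days.

1963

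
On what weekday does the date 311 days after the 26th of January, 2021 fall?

Friday

First find the weekday of Jan 26, 2021. Doomsday rule: the anchor day for the 2000s is Tuesday. For year 21: 21÷12 = 1 r 9, and 9÷4 = 2, so 1+9+2 = 12.
Tuesday + 12 ≡ Sunday — that's 2021's doomsday.
In January the doomsday date is Jan 3 (2021 is not a leap year).
Jan 26 is 23 days after Jan 3; 23 mod 7 = 2, so Sunday + 2 = Tuesday.
311 mod 7 = 3, so 311 days after a Tuesday is Tuesday + 3 = Friday.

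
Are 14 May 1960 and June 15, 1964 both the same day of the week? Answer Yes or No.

From May 14, 1960 to Jun 15, 1964 is 1493 days.
1493 mod 7 = 2, so they are different weekdays.
(May 14, 1960 is a Saturday; Jun 15, 1964 is a Monday.)

No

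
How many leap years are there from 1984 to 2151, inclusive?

41

Multiples of 4 in [1984,2151]: 42.
Of those, multiples of 100: 2 (not leap unless ÷400).
Multiples of 400: 1.
Leap years = 42 − 2 + 1 = 41.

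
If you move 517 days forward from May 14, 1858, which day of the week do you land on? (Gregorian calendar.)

Thursday

First find the weekday of May 14, 1858. Doomsday rule: the anchor day for the 1800s is Friday. For year 58: 58÷12 = 4 r 10, and 10÷4 = 2, so 4+10+2 = 16.
Friday + 16 ≡ Sunday — that's 1858's doomsday.
In May the doomsday date is May 9.
May 14 is 5 days after May 9; 5 mod 7 = 5, so Sunday + 5 = Friday.
517 mod 7 = 6, so 517 days after a Friday is Friday + 6 = Thursday.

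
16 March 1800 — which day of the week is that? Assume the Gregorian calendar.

Sunday

Doomsday rule: the anchor day for the 1800s is Friday. For year 00: 0÷12 = 0 r 0, and 0÷4 = 0, so 0+0+0 = 0.
Friday + 0 ≡ Friday — that's 1800's doomsday.
In March the doomsday date is Mar 14.
Mar 16 is 2 days after Mar 14; 2 mod 7 = 2, so Friday + 2 = Sunday.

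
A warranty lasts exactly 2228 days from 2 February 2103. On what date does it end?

+365 (one year) → Feb 2, 2104 (1863 left).
+366 (one year; includes Feb 29, 2104) → Feb 2, 2105 (1497 left).
+365 (one year) → Feb 2, 2106 (1132 left).
+365 (one year) → Feb 2, 2107 (767 left).
+365 (one year) → Feb 2, 2108 (402 left).
+366 (one year; includes Feb 29, 2108) → Feb 2, 2109 (36 left).
Feb has 28 days: +27 → Mar 1, 2109 (9 left).
+9 → Mar 10, 2109.

March 10, 2109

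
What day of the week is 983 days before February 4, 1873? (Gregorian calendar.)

Saturday

First find the weekday of Feb 4, 1873. Doomsday rule: the anchor day for the 1800s is Friday. For year 73: 73÷12 = 6 r 1, and 1÷4 = 0, so 6+1+0 = 7.
Friday + 7 ≡ Friday — that's 1873's doomsday.
In February the doomsday date is Feb 28 (1873 is not a leap year).
Feb 4 is 24 days before Feb 28; 24 mod 7 = 3, so Friday − 3 = Tuesday.
983 mod 7 = 3, so 983 days before a Tuesday is Tuesday − 3 = Saturday.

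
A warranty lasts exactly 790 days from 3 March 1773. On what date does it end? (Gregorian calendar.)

+365 (one year) → Mar 3, 1774 (425 left).
+365 (one year) → Mar 3, 1775 (60 left).
Mar has 31 days: +29 → Apr 1, 1775 (31 left).
Apr has 30 days: +30 → May 1, 1775 (1 left).
+1 → May 2, 1775.

May 2, 1775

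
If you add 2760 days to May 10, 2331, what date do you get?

+366 (one year; includes Feb 29, 2332) → May 10, 2332 (2394 left).
+365 (one year) → May 10, 2333 (2029 left).
+365 (one year) → May 10, 2334 (1664 left).
+365 (one year) → May 10, 2335 (1299 left).
+366 (one year; includes Feb 29, 2336) → May 10, 2336 (933 left).
+365 (one year) → May 10, 2337 (568 left).
+365 (one year) → May 10, 2338 (203 left).
May has 31 days: +22 → Jun 1, 2338 (181 left).
Jun has 30 days: +30 → Jul 1, 2338 (151 left).
Jul has 31 days: +31 → Aug 1, 2338 (120 left).
Aug has 31 days: +31 → Sep 1, 2338 (89 left).
Sep has 30 days: +30 → Oct 1, 2338 (59 left).
Oct has 31 days: +31 → Nov 1, 2338 (28 left).
+28 → Nov 29, 2338.

November 29, 2338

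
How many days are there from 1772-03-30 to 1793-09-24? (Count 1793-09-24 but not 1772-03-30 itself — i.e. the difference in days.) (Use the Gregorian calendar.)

7848

Mar 30, 1772 → Mar 30, 1773: 365 days.
Mar 30, 1773 → Mar 30, 1774: 365 days.
Mar 30, 1774 → Mar 30, 1775: 365 days.
Mar 30, 1775 → Mar 30, 1776: 366 days (Feb 29, 1776 is in that span).
Mar 30, 1776 → Mar 30, 1777: 365 days.
Mar 30, 1777 → Mar 30, 1778: 365 days.
Mar 30, 1778 → Mar 30, 1779: 365 days.
Mar 30, 1779 → Mar 30, 1780: 366 days (Feb 29, 1780 is in that span).
Mar 30, 1780 → Mar 30, 1781: 365 days.
Mar 30, 1781 → Mar 30, 1782: 365 days.
Mar 30, 1782 → Mar 30, 1783: 365 days.
Mar 30, 1783 → Mar 30, 1784: 366 days (Feb 29, 1784 is in that span).
Mar 30, 1784 → Mar 30, 1785: 365 days.
Mar 30, 1785 → Mar 30, 1786: 365 days.
Mar 30, 1786 → Mar 30, 1787: 365 days.
Mar 30, 1787 → Mar 30, 1788: 366 days (Feb 29, 1788 is in that span).
Mar 30, 1788 → Mar 30, 1789: 365 days.
Mar 30, 1789 → Mar 30, 1790: 365 days.
Mar 30, 1790 → Mar 30, 1791: 365 days.
Mar 30, 1791 → Mar 30, 1792: 366 days (Feb 29, 1792 is in that span).
Mar 30, 1792 → Mar 30, 1793: 365 days.
Mar 30, 1793 → Apr 30, 1793: 31 days (March has 31).
Apr 30, 1793 → May 30, 1793: 30 days (April has 30).
May 30, 1793 → Jun 30, 1793: 31 days (May has 31).
Jun 30, 1793 → Jul 30, 1793: 30 days (June has 30).
Jul 30, 1793 → Aug 30, 1793: 31 days (July has 31).
Aug 30, 1793 → Sep 24, 1793: 25 days.
Total: 7848 days.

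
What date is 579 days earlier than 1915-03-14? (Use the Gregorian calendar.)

−365 (one year) → Mar 14, 1914 (214 left).
−14 → Feb 28, 1914 (end of Feb, 28 days; 200 left).
−28 → Jan 31, 1914 (end of Jan, 31 days; 172 left).
−31 → Dec 31, 1913 (end of Dec, 31 days; 141 left).
−31 → Nov 30, 1913 (end of Nov, 30 days; 110 left).
−30 → Oct 31, 1913 (end of Oct, 31 days; 80 left).
−31 → Sep 30, 1913 (end of Sep, 30 days; 49 left).
−30 → Aug 31, 1913 (end of Aug, 31 days; 19 left).
−19 → Aug 12, 1913.

August 12, 1913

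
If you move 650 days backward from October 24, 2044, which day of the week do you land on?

First find the weekday of Oct 24, 2044. Doomsday rule: the anchor day for the 2000s is Tuesday. For year 44: 44÷12 = 3 r 8, and 8÷4 = 2, so 3+8+2 = 13.
Tuesday + 13 ≡ Monday — that's 2044's doomsday.
In October the doomsday date is Oct 10.
Oct 24 is 14 days after Oct 10; 14 mod 7 = 0, so Monday + 0 = Monday.
650 mod 7 = 6, so 650 days before a Monday is Monday − 6 = Tuesday.

Tuesday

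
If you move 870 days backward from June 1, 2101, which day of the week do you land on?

Monday

Jun 1, 2101 is a Wednesday.
870 mod 7 = 2, so 870 days before a Wednesday is Wednesday − 2 = Monday.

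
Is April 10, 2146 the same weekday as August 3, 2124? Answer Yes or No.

From Aug 3, 2124 to Apr 10, 2146 is 7920 days.
7920 mod 7 = 3, so they are different weekdays.
(Aug 3, 2124 is a Thursday; Apr 10, 2146 is a Sunday.)

No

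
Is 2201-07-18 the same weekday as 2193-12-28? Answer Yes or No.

From Dec 28, 2193 to Jul 18, 2201 is 2758 days.
2758 mod 7 = 0, so they are the same weekday.
(Dec 28, 2193 is a Saturday; Jul 18, 2201 is a Saturday.)

Yes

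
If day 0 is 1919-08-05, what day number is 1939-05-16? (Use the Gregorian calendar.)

Aug 5, 1919 → Aug 5, 1920: 366 days (Feb 29, 1920 is in that span).
Aug 5, 1920 → Aug 5, 1921: 365 days.
Aug 5, 1921 → Aug 5, 1922: 365 days.
Aug 5, 1922 → Aug 5, 1923: 365 days.
Aug 5, 1923 → Aug 5, 1924: 366 days (Feb 29, 1924 is in that span).
Aug 5, 1924 → Aug 5, 1925: 365 days.
Aug 5, 1925 → Aug 5, 1926: 365 days.
Aug 5, 1926 → Aug 5, 1927: 365 days.
Aug 5, 1927 → Aug 5, 1928: 366 days (Feb 29, 1928 is in that span).
Aug 5, 1928 → Aug 5, 1929: 365 days.
Aug 5, 1929 → Aug 5, 1930: 365 days.
Aug 5, 1930 → Aug 5, 1931: 365 days.
Aug 5, 1931 → Aug 5, 1932: 366 days (Feb 29, 1932 is in that span).
Aug 5, 1932 → Aug 5, 1933: 365 days.
Aug 5, 1933 → Aug 5, 1934: 365 days.
Aug 5, 1934 → Aug 5, 1935: 365 days.
Aug 5, 1935 → Aug 5, 1936: 366 days (Feb 29, 1936 is in that span).
Aug 5, 1936 → Aug 5, 1937: 365 days.
Aug 5, 1937 → Aug 5, 1938: 365 days.
Aug 5, 1938 → Sep 5, 1938: 31 days (August has 31).
Sep 5, 1938 → Oct 5, 1938: 30 days (September has 30).
Oct 5, 1938 → Nov 5, 1938: 31 days (October has 31).
Nov 5, 1938 → Dec 5, 1938: 30 days (November has 30).
Dec 5, 1938 → Jan 5, 1939: 31 days (December has 31).
Jan 5, 1939 → Feb 5, 1939: 31 days (January has 31).
Feb 5, 1939 → Mar 5, 1939: 28 days (February has 28).
Mar 5, 1939 → Apr 5, 1939: 31 days (March has 31).
Apr 5, 1939 → May 5, 1939: 30 days (April has 30).
May 5, 1939 → May 16, 1939: 11 days.
Total: 7224 days.

7224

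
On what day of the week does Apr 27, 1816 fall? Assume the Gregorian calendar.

Saturday

Doomsday rule: the anchor day for the 1800s is Friday. For year 16: 16÷12 = 1 r 4, and 4÷4 = 1, so 1+4+1 = 6.
Friday + 6 ≡ Thursday — that's 1816's doomsday.
In April the doomsday date is Apr 4.
Apr 27 is 23 days after Apr 4; 23 mod 7 = 2, so Thursday + 2 = Saturday.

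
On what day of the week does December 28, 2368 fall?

Doomsday rule: the anchor day for the 2300s is Wednesday. For year 68: 68÷12 = 5 r 8, and 8÷4 = 2, so 5+8+2 = 15.
Wednesday + 15 ≡ Thursday — that's 2368's doomsday.
In December the doomsday date is Dec 12.
Dec 28 is 16 days after Dec 12; 16 mod 7 = 2, so Thursday + 2 = Saturday.

Saturday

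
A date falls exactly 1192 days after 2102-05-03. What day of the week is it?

Friday

May 3, 2102 is a Wednesday.
1192 mod 7 = 2, so 1192 days after a Wednesday is Wednesday + 2 = Friday.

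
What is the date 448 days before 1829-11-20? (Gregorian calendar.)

August 29, 1828

−365 (one year) → Nov 20, 1828 (83 left).
−20 → Oct 31, 1828 (end of Oct, 31 days; 63 left).
−31 → Sep 30, 1828 (end of Sep, 30 days; 32 left).
−30 → Aug 31, 1828 (end of Aug, 31 days; 2 left).
−2 → Aug 29, 1828.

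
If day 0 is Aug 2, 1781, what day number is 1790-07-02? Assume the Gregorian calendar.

Aug 2, 1781 → Aug 2, 1782: 365 days.
Aug 2, 1782 → Aug 2, 1783: 365 days.
Aug 2, 1783 → Aug 2, 1784: 366 days (Feb 29, 1784 is in that span).
Aug 2, 1784 → Aug 2, 1785: 365 days.
Aug 2, 1785 → Aug 2, 1786: 365 days.
Aug 2, 1786 → Aug 2, 1787: 365 days.
Aug 2, 1787 → Aug 2, 1788: 366 days (Feb 29, 1788 is in that span).
Aug 2, 1788 → Aug 2, 1789: 365 days.
Aug 2, 1789 → Sep 2, 1789: 31 days (August has 31).
Sep 2, 1789 → Oct 2, 1789: 30 days (September has 30).
Oct 2, 1789 → Nov 2, 1789: 31 days (October has 31).
Nov 2, 1789 → Dec 2, 1789: 30 days (November has 30).
Dec 2, 1789 → Jan 2, 1790: 31 days (December has 31).
Jan 2, 1790 → Feb 2, 1790: 31 days (January has 31).
Feb 2, 1790 → Mar 2, 1790: 28 days (February has 28).
Mar 2, 1790 → Apr 2, 1790: 31 days (March has 31).
Apr 2, 1790 → May 2, 1790: 30 days (April has 30).
May 2, 1790 → Jun 2, 1790: 31 days (May has 31).
Jun 2, 1790 → Jul 2, 1790: 30 days.
Total: 3256 days.

3256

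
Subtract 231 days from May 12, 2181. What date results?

−12 → Apr 30, 2181 (end of Apr, 30 days; 219 left).
−30 → Mar 31, 2181 (end of Mar, 31 days; 189 left).
−31 → Feb 28, 2181 (end of Feb, 28 days; 158 left).
−28 → Jan 31, 2181 (end of Jan, 31 days; 130 left).
−31 → Dec 31, 2180 (end of Dec, 31 days; 99 left).
−31 → Nov 30, 2180 (end of Nov, 30 days; 68 left).
−30 → Oct 31, 2180 (end of Oct, 31 days; 38 left).
−31 → Sep 30, 2180 (end of Sep, 30 days; 7 left).
−7 → Sep 23, 2180.

September 23, 2180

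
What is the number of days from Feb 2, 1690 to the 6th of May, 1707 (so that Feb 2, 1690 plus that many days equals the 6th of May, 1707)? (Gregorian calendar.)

Feb 2, 1690 → Feb 2, 1691: 365 days.
Feb 2, 1691 → Feb 2, 1692: 365 days.
Feb 2, 1692 → Feb 2, 1693: 366 days (Feb 29, 1692 is in that span).
Feb 2, 1693 → Feb 2, 1694: 365 days.
Feb 2, 1694 → Feb 2, 1695: 365 days.
Feb 2, 1695 → Feb 2, 1696: 365 days.
Feb 2, 1696 → Feb 2, 1697: 366 days (Feb 29, 1696 is in that span).
Feb 2, 1697 → Feb 2, 1698: 365 days.
Feb 2, 1698 → Feb 2, 1699: 365 days.
Feb 2, 1699 → Feb 2, 1700: 365 days.
Feb 2, 1700 → Feb 2, 1701: 365 days.
Feb 2, 1701 → Feb 2, 1702: 365 days.
Feb 2, 1702 → Feb 2, 1703: 365 days.
Feb 2, 1703 → Feb 2, 1704: 365 days.
Feb 2, 1704 → Feb 2, 1705: 366 days (Feb 29, 1704 is in that span).
Feb 2, 1705 → Feb 2, 1706: 365 days.
Feb 2, 1706 → Feb 2, 1707: 365 days.
Feb 2, 1707 → Mar 2, 1707: 28 days (February has 28).
Mar 2, 1707 → Apr 2, 1707: 31 days (March has 31).
Apr 2, 1707 → May 2, 1707: 30 days (April has 30).
May 2, 1707 → May 6, 1707: 4 days.
Total: 6301 days.

6301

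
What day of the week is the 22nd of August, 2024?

Doomsday rule: the anchor day for the 2000s is Tuesday. For year 24: 24÷12 = 2 r 0, and 0÷4 = 0, so 2+0+0 = 2.
Tuesday + 2 ≡ Thursday — that's 2024's doomsday.
In August the doomsday date is Aug 8.
Aug 22 is 14 days after Aug 8; 14 mod 7 = 0, so Thursday + 0 = Thursday.

Thursday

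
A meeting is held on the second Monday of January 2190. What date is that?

January 11, 2190

January 1, 2190 is a Friday.
The first Monday is therefore January 4 (3 days later).
The second Monday is 4 + 1×7 = January 11.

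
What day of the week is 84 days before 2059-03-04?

Tuesday

First find the weekday of Mar 4, 2059. Doomsday rule: the anchor day for the 2000s is Tuesday. For year 59: 59÷12 = 4 r 11, and 11÷4 = 2, so 4+11+2 = 17.
Tuesday + 17 ≡ Friday — that's 2059's doomsday.
In March the doomsday date is Mar 14.
Mar 4 is 10 days before Mar 14; 10 mod 7 = 3, so Friday − 3 = Tuesday.
84 mod 7 = 0, so 84 days before a Tuesday is Tuesday − 0 = Tuesday.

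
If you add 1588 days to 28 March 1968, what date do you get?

August 2, 1972

+365 (one year) → Mar 28, 1969 (1223 left).
+365 (one year) → Mar 28, 1970 (858 left).
+365 (one year) → Mar 28, 1971 (493 left).
+366 (one year; includes Feb 29, 1972) → Mar 28, 1972 (127 left).
Mar has 31 days: +4 → Apr 1, 1972 (123 left).
Apr has 30 days: +30 → May 1, 1972 (93 left).
May has 31 days: +31 → Jun 1, 1972 (62 left).
Jun has 30 days: +30 → Jul 1, 1972 (32 left).
Jul has 31 days: +31 → Aug 1, 1972 (1 left).
+1 → Aug 2, 1972.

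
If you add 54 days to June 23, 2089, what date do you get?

Jun has 30 days: +8 → Jul 1, 2089 (46 left).
Jul has 31 days: +31 → Aug 1, 2089 (15 left).
+15 → Aug 16, 2089.

August 16, 2089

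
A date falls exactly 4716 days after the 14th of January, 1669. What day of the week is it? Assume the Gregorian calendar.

Saturday

First find the weekday of Jan 14, 1669. Doomsday rule: the anchor day for the 1600s is Tuesday. For year 69: 69÷12 = 5 r 9, and 9÷4 = 2, so 5+9+2 = 16.
Tuesday + 16 ≡ Thursday — that's 1669's doomsday.
In January the doomsday date is Jan 3 (1669 is not a leap year).
Jan 14 is 11 days after Jan 3; 11 mod 7 = 4, so Thursday + 4 = Monday.
4716 mod 7 = 5, so 4716 days after a Monday is Monday + 5 = Saturday.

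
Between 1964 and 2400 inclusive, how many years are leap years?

Multiples of 4 in [1964,2400]: 110.
Of those, multiples of 100: 5 (not leap unless ÷400).
Multiples of 400: 2.
Leap years = 110 − 5 + 2 = 107.

107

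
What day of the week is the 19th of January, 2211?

January 1, 2211 is a Tuesday.
Jan 1, 2211 → Jan 19, 2211: 18 days.
Total: 18 days.
18 mod 7 = 4, so Tuesday + 4 = Saturday.

Saturday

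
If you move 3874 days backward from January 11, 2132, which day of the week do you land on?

First find the weekday of Jan 11, 2132. Doomsday rule: the anchor day for the 2100s is Sunday. For year 32: 32÷12 = 2 r 8, and 8÷4 = 2, so 2+8+2 = 12.
Sunday + 12 ≡ Friday — that's 2132's doomsday.
In January the doomsday date is Jan 4 (2132 is a leap year (divisible by 4)).
Jan 11 is 7 days after Jan 4; 7 mod 7 = 0, so Friday + 0 = Friday.
3874 mod 7 = 3, so 3874 days before a Friday is Friday − 3 = Tuesday.

Tuesday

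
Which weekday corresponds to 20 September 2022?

Doomsday rule: the anchor day for the 2000s is Tuesday. For year 22: 22÷12 = 1 r 10, and 10÷4 = 2, so 1+10+2 = 13.
Tuesday + 13 ≡ Monday — that's 2022's doomsday.
In September the doomsday date is Sep 5.
Sep 20 is 15 days after Sep 5; 15 mod 7 = 1, so Monday + 1 = Tuesday.

Tuesday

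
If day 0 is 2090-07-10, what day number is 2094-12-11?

Jul 10, 2090 → Jul 10, 2091: 365 days.
Jul 10, 2091 → Jul 10, 2092: 366 days (Feb 29, 2092 is in that span).
Jul 10, 2092 → Jul 10, 2093: 365 days.
Jul 10, 2093 → Jul 10, 2094: 365 days.
Jul 10, 2094 → Aug 10, 2094: 31 days (July has 31).
Aug 10, 2094 → Sep 10, 2094: 31 days (August has 31).
Sep 10, 2094 → Oct 10, 2094: 30 days (September has 30).
Oct 10, 2094 → Nov 10, 2094: 31 days (October has 31).
Nov 10, 2094 → Dec 10, 2094: 30 days (November has 30).
Dec 10, 2094 → Dec 11, 2094: 1 days.
Total: 1615 days.

1615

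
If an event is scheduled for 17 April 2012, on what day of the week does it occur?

January 1, 2012 is a Sunday.
Jan 1, 2012 → Feb 1, 2012: 31 days (January has 31).
Feb 1, 2012 → Mar 1, 2012: 29 days (February has 29).
Mar 1, 2012 → Apr 1, 2012: 31 days (March has 31).
Apr 1, 2012 → Apr 17, 2012: 16 days.
Total: 107 days.
107 mod 7 = 2, so Sunday + 2 = Tuesday.

Tuesday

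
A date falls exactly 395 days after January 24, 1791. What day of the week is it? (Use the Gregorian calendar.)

Jan 24, 1791 is a Monday.
395 mod 7 = 3, so 395 days after a Monday is Monday + 3 = Thursday.

Thursday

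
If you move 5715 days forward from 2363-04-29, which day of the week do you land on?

Thursday

Apr 29, 2363 is a Monday.
5715 mod 7 = 3, so 5715 days after a Monday is Monday + 3 = Thursday.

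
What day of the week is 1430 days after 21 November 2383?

First find the weekday of Nov 21, 2383. Doomsday rule: the anchor day for the 2300s is Wednesday. For year 83: 83÷12 = 6 r 11, and 11÷4 = 2, so 6+11+2 = 19.
Wednesday + 19 ≡ Monday — that's 2383's doomsday.
In November the doomsday date is Nov 7.
Nov 21 is 14 days after Nov 7; 14 mod 7 = 0, so Monday + 0 = Monday.
1430 mod 7 = 2, so 1430 days after a Monday is Monday + 2 = Wednesday.

Wednesday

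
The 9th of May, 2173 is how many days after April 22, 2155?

Apr 22, 2155 → Apr 22, 2156: 366 days (Feb 29, 2156 is in that span).
Apr 22, 2156 → Apr 22, 2157: 365 days.
Apr 22, 2157 → Apr 22, 2158: 365 days.
Apr 22, 2158 → Apr 22, 2159: 365 days.
Apr 22, 2159 → Apr 22, 2160: 366 days (Feb 29, 2160 is in that span).
Apr 22, 2160 → Apr 22, 2161: 365 days.
Apr 22, 2161 → Apr 22, 2162: 365 days.
Apr 22, 2162 → Apr 22, 2163: 365 days.
Apr 22, 2163 → Apr 22, 2164: 366 days (Feb 29, 2164 is in that span).
Apr 22, 2164 → Apr 22, 2165: 365 days.
Apr 22, 2165 → Apr 22, 2166: 365 days.
Apr 22, 2166 → Apr 22, 2167: 365 days.
Apr 22, 2167 → Apr 22, 2168: 366 days (Feb 29, 2168 is in that span).
Apr 22, 2168 → Apr 22, 2169: 365 days.
Apr 22, 2169 → Apr 22, 2170: 365 days.
Apr 22, 2170 → Apr 22, 2171: 365 days.
Apr 22, 2171 → Apr 22, 2172: 366 days (Feb 29, 2172 is in that span).
Apr 22, 2172 → May 22, 2172: 30 days (April has 30).
May 22, 2172 → Jun 22, 2172: 31 days (May has 31).
Jun 22, 2172 → Jul 22, 2172: 30 days (June has 30).
Jul 22, 2172 → Aug 22, 2172: 31 days (July has 31).
Aug 22, 2172 → Sep 22, 2172: 31 days (August has 31).
Sep 22, 2172 → Oct 22, 2172: 30 days (September has 30).
Oct 22, 2172 → Nov 22, 2172: 31 days (October has 31).
Nov 22, 2172 → Dec 22, 2172: 30 days (November has 30).
Dec 22, 2172 → Jan 22, 2173: 31 days (December has 31).
Jan 22, 2173 → Feb 22, 2173: 31 days (January has 31).
Feb 22, 2173 → Mar 22, 2173: 28 days (February has 28).
Mar 22, 2173 → Apr 22, 2173: 31 days (March has 31).
Apr 22, 2173 → May 9, 2173: 17 days.
Total: 6592 days.

6592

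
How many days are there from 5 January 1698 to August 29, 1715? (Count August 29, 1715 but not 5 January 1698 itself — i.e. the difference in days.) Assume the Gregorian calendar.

6444

Jan 5, 1698 → Jan 5, 1699: 365 days.
Jan 5, 1699 → Jan 5, 1700: 365 days.
Jan 5, 1700 → Jan 5, 1701: 365 days.
Jan 5, 1701 → Jan 5, 1702: 365 days.
Jan 5, 1702 → Jan 5, 1703: 365 days.
Jan 5, 1703 → Jan 5, 1704: 365 days.
Jan 5, 1704 → Jan 5, 1705: 366 days (Feb 29, 1704 is in that span).
Jan 5, 1705 → Jan 5, 1706: 365 days.
Jan 5, 1706 → Jan 5, 1707: 365 days.
Jan 5, 1707 → Jan 5, 1708: 365 days.
Jan 5, 1708 → Jan 5, 1709: 366 days (Feb 29, 1708 is in that span).
Jan 5, 1709 → Jan 5, 1710: 365 days.
Jan 5, 1710 → Jan 5, 1711: 365 days.
Jan 5, 1711 → Jan 5, 1712: 365 days.
Jan 5, 1712 → Jan 5, 1713: 366 days (Feb 29, 1712 is in that span).
Jan 5, 1713 → Jan 5, 1714: 365 days.
Jan 5, 1714 → Jan 5, 1715: 365 days.
Jan 5, 1715 → Feb 5, 1715: 31 days (January has 31).
Feb 5, 1715 → Mar 5, 1715: 28 days (February has 28).
Mar 5, 1715 → Apr 5, 1715: 31 days (March has 31).
Apr 5, 1715 → May 5, 1715: 30 days (April has 30).
May 5, 1715 → Jun 5, 1715: 31 days (May has 31).
Jun 5, 1715 → Jul 5, 1715: 30 days (June has 30).
Jul 5, 1715 → Aug 5, 1715: 31 days (July has 31).
Aug 5, 1715 → Aug 29, 1715: 24 days.
Total: 6444 days.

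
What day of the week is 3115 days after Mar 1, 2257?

Sunday

Mar 1, 2257 is a Sunday.
3115 mod 7 = 0, so 3115 days after a Sunday is Sunday + 0 = Sunday.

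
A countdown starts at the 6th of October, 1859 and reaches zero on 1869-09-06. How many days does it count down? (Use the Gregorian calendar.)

3623

Oct 6, 1859 → Oct 6, 1860: 366 days (Feb 29, 1860 is in that span).
Oct 6, 1860 → Oct 6, 1861: 365 days.
Oct 6, 1861 → Oct 6, 1862: 365 days.
Oct 6, 1862 → Oct 6, 1863: 365 days.
Oct 6, 1863 → Oct 6, 1864: 366 days (Feb 29, 1864 is in that span).
Oct 6, 1864 → Oct 6, 1865: 365 days.
Oct 6, 1865 → Oct 6, 1866: 365 days.
Oct 6, 1866 → Oct 6, 1867: 365 days.
Oct 6, 1867 → Oct 6, 1868: 366 days (Feb 29, 1868 is in that span).
Oct 6, 1868 → Nov 6, 1868: 31 days (October has 31).
Nov 6, 1868 → Dec 6, 1868: 30 days (November has 30).
Dec 6, 1868 → Jan 6, 1869: 31 days (December has 31).
Jan 6, 1869 → Feb 6, 1869: 31 days (January has 31).
Feb 6, 1869 → Mar 6, 1869: 28 days (February has 28).
Mar 6, 1869 → Apr 6, 1869: 31 days (March has 31).
Apr 6, 1869 → May 6, 1869: 30 days (April has 30).
May 6, 1869 → Jun 6, 1869: 31 days (May has 31).
Jun 6, 1869 → Jul 6, 1869: 30 days (June has 30).
Jul 6, 1869 → Aug 6, 1869: 31 days (July has 31).
Aug 6, 1869 → Sep 6, 1869: 31 days.
Total: 3623 days.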